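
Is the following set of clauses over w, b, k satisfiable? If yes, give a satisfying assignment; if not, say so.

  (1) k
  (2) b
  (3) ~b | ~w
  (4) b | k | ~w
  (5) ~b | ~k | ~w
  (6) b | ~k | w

Unit clause (k) forces k = True.
Unit clause (b) forces b = True.
In (~b | ~w) only ~w is left, so w = False.
Check each clause:
  (k): k holds.
  (b): b holds.
  (~b | ~w): ~w holds.
  (b | k | ~w): b holds.
  (~b | ~k | ~w): ~w holds.
  (b | ~k | w): b holds.
All clauses satisfied.

w = False, b = True, k = True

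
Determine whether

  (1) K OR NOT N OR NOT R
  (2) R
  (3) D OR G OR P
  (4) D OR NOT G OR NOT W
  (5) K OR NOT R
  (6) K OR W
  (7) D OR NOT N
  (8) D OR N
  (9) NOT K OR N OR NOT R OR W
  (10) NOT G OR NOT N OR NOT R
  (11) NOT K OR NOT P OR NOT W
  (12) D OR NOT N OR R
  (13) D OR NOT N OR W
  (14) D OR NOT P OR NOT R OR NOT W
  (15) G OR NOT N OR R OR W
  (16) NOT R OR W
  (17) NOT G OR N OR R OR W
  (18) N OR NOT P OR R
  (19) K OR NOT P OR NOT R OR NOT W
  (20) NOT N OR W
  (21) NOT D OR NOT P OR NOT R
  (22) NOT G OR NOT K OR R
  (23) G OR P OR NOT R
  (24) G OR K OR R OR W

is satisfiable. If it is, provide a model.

P = False; W = True; D = True; G = True; K = True; N = False; R = True

Unit clause (R) forces R = True.
In (K OR NOT R) only K is left, so K = True.
In (NOT R OR W) only W is left, so W = True.
In (NOT K OR NOT P OR NOT W) only NOT P is left, so P = False.
In (G OR P OR NOT R) only G is left, so G = True.
In (D OR NOT G OR NOT W) only D is left, so D = True.
In (NOT G OR NOT N OR NOT R) only NOT N is left, so N = False.
All clauses satisfied.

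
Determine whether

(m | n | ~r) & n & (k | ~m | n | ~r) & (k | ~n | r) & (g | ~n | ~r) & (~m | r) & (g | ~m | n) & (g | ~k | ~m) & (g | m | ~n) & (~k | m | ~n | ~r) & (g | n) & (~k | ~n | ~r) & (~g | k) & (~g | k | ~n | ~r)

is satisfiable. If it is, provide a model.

m = False, g = True, k = True, n = True, r = False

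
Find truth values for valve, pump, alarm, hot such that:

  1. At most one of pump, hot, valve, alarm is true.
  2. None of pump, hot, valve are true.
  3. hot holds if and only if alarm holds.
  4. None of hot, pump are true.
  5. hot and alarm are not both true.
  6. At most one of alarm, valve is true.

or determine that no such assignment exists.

valve=F; pump=F; alarm=F; hot=F

  (1) {pump, hot, valve, alarm}: 0 true — at most one ✓
  (2) {pump, hot, valve}: 0 true — none ✓
  (3) hot=F, alarm=F — same ✓
  (4) {hot, pump}: 0 true — none ✓
  (5) hot=F, alarm=F — not both ✓
  (6) {alarm, valve}: 0 true — at most one ✓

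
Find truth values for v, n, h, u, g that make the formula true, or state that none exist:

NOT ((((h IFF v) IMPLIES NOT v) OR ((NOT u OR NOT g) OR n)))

v = True, n = False, h = True, u = True, g = True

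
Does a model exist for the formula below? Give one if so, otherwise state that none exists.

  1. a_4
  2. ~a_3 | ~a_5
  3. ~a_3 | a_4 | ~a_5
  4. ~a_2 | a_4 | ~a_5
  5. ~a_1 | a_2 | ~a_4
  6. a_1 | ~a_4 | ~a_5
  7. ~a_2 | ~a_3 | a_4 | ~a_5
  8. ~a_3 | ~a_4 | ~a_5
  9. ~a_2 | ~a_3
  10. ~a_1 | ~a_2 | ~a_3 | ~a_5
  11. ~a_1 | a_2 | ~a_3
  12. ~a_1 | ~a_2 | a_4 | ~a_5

a_1: False; a_2: False; a_3: True; a_4: True; a_5: False

Unit clause (a_4) forces a_4 = True.
Set a_1 = False.
  then (a_1 | ~a_4 | ~a_5) forces a_5 = False.
Set a_2 = False.
Set a_3 = True.
All clauses satisfied.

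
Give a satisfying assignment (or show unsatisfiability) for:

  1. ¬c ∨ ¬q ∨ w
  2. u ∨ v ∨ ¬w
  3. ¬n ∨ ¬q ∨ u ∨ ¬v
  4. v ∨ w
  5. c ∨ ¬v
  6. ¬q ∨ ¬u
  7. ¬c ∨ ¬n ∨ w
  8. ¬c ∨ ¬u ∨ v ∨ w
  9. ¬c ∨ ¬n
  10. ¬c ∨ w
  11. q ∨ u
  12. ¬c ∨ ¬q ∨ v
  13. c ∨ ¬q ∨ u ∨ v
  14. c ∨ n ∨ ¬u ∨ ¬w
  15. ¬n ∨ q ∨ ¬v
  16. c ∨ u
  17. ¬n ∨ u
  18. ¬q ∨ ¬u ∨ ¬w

Set q = False.
  then (q ∨ u) forces u = True.
Set c = False.
  then (c ∨ ¬v) forces v = False.
  then (v ∨ w) forces w = True.
  then (c ∨ n ∨ ¬u ∨ ¬w) forces n = True.
All clauses satisfied.

q: False; u: True; c: False; v: False; n: True; w: True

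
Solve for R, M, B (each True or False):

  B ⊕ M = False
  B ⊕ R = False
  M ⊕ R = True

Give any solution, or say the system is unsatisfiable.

Unsatisfiable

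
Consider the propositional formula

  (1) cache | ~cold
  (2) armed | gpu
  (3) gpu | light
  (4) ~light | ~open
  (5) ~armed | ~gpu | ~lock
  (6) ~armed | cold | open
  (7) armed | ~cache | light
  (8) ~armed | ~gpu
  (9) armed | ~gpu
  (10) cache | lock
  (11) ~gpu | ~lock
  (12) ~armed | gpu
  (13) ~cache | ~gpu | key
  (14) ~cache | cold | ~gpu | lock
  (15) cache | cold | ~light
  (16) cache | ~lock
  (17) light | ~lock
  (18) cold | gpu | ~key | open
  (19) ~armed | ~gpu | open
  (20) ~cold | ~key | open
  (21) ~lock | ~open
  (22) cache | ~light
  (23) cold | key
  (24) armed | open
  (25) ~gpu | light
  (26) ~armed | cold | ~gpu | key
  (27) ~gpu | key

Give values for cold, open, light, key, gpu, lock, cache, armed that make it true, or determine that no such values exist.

Unsatisfiable — no assignment works.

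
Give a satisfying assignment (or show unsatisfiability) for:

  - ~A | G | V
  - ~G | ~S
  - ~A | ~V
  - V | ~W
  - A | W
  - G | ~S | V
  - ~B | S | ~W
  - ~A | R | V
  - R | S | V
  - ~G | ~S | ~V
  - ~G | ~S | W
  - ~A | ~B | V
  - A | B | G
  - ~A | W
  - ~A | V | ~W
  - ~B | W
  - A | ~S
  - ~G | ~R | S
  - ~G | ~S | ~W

Try B = True:
  (~B | W) forces W = True.
  (V | ~W) forces V = True.
  (~A | ~V) forces A = False.
  (~B | S | ~W) forces S = True.
  clause (A | ~S) is falsified — backtrack.
So B = False.
Set A = False.
  then (A | W) forces W = True.
  then (A | B | G) forces G = True.
  then (A | ~S) forces S = False.
  then (~G | ~R | S) forces R = False.
  then (V | ~W) forces V = True.
All clauses satisfied.

B: False, A: False, V: True, W: True, R: False, G: True, S: False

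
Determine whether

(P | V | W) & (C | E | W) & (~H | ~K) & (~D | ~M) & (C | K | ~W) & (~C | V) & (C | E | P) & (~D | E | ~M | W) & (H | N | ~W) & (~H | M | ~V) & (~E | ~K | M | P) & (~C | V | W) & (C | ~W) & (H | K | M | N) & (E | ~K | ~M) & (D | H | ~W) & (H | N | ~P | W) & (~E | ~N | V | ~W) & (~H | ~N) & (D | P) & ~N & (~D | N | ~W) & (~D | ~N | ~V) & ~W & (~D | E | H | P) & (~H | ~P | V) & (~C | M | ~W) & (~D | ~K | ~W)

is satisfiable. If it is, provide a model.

Unit clause (~N) forces N = False.
Unit clause (~W) forces W = False.
Set M = True.
  then (~D | ~M) forces D = False.
  then (D | P) forces P = True.
  then (H | N | ~P | W) forces H = True.
  then (~H | ~P | V) forces V = True.
  then (~H | ~K) forces K = False.
Set C = True.
Set E = True.
All clauses satisfied.

M = True, K = False, C = True, D = False, W = False, H = True, P = True, E = True, N = False, V = True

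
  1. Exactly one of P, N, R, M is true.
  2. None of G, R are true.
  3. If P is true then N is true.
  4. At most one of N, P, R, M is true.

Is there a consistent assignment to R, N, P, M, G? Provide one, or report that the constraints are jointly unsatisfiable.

R=F, N=F, P=F, M=T, G=F

  (1) {P, N, R, M}: 1 true — exactly one ✓
  (2) {G, R}: 0 true — none ✓
  (3) P=F ⇒ N: vacuous ✓
  (4) {N, P, R, M}: 1 true — at most one ✓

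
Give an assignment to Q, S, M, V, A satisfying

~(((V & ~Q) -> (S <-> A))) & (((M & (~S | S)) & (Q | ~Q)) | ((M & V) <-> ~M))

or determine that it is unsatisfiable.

Q = False, S = True, M = True, V = True, A = False

  ~(((V & ~Q) -> (S <-> A))) = True
    (V & ~Q) -> (S <-> A) = False
      V & ~Q = True
        ~Q = True
      S <-> A = False
  ((M & (~S | S)) & (Q | ~Q)) | ((M & V) <-> ~M) = True
    (M & (~S | S)) & (Q | ~Q) = True
      M & (~S | S) = True
        ~S | S = True
          ~S = False
      Q | ~Q = True
        ~Q = True
    (M & V) <-> ~M = False
      M & V = True
      ~M = False
Both conjuncts True, so the formula holds.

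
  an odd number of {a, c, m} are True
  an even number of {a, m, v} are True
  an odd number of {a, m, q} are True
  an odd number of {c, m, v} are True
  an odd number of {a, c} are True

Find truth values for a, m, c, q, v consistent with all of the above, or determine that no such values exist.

a = True, m = False, c = False, q = False, v = True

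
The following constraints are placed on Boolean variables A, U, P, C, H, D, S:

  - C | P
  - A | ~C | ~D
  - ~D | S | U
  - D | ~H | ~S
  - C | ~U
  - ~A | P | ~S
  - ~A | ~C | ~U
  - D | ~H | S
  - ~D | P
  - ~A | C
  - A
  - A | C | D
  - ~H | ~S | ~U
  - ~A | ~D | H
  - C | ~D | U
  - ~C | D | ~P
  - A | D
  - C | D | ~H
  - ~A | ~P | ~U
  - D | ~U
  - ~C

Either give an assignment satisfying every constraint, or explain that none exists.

Unsatisfiable — no assignment works.

Case A = True:
  (~A | C) forces C = True.
  Clause (~C) is falsified — contradiction.
Case A = False:
  Clause (A) is falsified — contradiction.
Both cases fail, so the formula is unsatisfiable.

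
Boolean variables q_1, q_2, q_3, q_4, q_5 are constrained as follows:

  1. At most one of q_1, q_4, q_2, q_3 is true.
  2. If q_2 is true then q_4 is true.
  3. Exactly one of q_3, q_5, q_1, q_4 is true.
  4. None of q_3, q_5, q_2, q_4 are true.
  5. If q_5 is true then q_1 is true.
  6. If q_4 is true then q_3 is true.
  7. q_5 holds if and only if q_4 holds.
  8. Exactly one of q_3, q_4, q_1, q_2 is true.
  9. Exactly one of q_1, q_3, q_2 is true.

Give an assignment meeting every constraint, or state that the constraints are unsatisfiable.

q_1 = True; q_2 = False; q_3 = False; q_4 = False; q_5 = False

  (1) {q_1, q_4, q_2, q_3}: 1 true — at most one ✓
  (2) q_2=F ⇒ q_4: vacuous ✓
  (3) {q_3, q_5, q_1, q_4}: 1 true — exactly one ✓
  (4) {q_3, q_5, q_2, q_4}: 0 true — none ✓
  (5) q_5=F ⇒ q_1: vacuous ✓
  (6) q_4=F ⇒ q_3: vacuous ✓
  (7) q_5=F, q_4=F — same ✓
  (8) {q_3, q_4, q_1, q_2}: 1 true — exactly one ✓
  (9) {q_1, q_3, q_2}: 1 true — exactly one ✓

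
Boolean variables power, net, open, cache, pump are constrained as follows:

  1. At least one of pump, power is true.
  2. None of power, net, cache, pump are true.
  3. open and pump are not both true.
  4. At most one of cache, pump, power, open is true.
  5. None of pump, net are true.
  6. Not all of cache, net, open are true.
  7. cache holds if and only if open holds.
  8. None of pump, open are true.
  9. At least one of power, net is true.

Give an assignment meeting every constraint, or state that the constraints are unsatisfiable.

Unsatisfiable — no assignment works.

Case net = True:
  Constraint (2) is violated (net=T) — contradiction.
Case net = False:
  (2) forces power = False.
  Constraint (9) is violated (power=F, net=F) — contradiction.
Both cases fail — unsatisfiable.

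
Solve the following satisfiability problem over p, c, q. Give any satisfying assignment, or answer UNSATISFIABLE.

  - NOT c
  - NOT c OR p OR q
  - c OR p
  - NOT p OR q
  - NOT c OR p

p = True, c = False, q = True

Unit clause (NOT c) forces c = False.
In (c OR p) only p is left, so p = True.
In (NOT p OR q) only q is left, so q = True.
Check each clause:
  (NOT c): NOT c holds.
  (NOT c OR p OR q): NOT c holds.
  (c OR p): p holds.
  (NOT p OR q): q holds.
  (NOT c OR p): NOT c holds.
All clauses satisfied.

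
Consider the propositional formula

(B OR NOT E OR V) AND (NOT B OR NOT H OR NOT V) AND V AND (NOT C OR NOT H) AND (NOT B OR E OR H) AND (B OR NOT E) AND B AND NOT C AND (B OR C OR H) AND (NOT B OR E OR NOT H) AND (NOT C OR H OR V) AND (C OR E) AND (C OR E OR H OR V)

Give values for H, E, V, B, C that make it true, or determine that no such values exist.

H = False, E = True, V = True, B = True, C = False

Unit clause (V) forces V = True.
Unit clause (B) forces B = True.
Unit clause (NOT C) forces C = False.
In (C OR E) only E is left, so E = True.
In (NOT B OR NOT H OR NOT V) only NOT H is left, so H = False.
All clauses satisfied.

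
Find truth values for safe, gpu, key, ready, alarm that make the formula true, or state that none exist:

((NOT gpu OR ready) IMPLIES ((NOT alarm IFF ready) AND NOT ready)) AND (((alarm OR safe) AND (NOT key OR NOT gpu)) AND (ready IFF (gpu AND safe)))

safe: False, gpu: False, key: True, ready: False, alarm: True

  (NOT gpu OR ready) IMPLIES ((NOT alarm IFF ready) AND NOT ready) = True
    NOT gpu OR ready = True
      NOT gpu = True
    (NOT alarm IFF ready) AND NOT ready = True
      NOT alarm IFF ready = True
        NOT alarm = False
      NOT ready = True
  ((alarm OR safe) AND (NOT key OR NOT gpu)) AND (ready IFF (gpu AND safe)) = True
    (alarm OR safe) AND (NOT key OR NOT gpu) = True
      alarm OR safe = True
      NOT key OR NOT gpu = True
        NOT key = False
        NOT gpu = True
    ready IFF (gpu AND safe) = True
      gpu AND safe = False
Both conjuncts True, so the formula holds.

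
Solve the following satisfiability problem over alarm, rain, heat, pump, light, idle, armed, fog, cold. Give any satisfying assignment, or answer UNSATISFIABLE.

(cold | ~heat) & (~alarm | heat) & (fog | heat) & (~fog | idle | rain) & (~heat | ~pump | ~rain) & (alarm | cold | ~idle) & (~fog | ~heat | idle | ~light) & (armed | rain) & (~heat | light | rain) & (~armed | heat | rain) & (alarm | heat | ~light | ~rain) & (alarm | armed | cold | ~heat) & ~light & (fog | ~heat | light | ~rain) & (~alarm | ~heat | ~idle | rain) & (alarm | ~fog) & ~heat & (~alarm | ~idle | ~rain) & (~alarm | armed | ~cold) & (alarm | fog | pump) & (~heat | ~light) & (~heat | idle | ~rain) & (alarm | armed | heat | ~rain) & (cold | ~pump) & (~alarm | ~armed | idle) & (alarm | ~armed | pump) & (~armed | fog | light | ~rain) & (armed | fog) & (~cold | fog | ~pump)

Case heat = True:
  Clause (~heat) is falsified — contradiction.
Case heat = False:
  (~alarm | heat) forces alarm = False.
  (fog | heat) forces fog = True.
  Clause (alarm | ~fog) is falsified — contradiction.
Both cases fail, so the formula is unsatisfiable.

No satisfying assignment exists.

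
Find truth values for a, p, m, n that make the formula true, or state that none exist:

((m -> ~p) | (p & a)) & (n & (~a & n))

a=F, p=T, m=F, n=T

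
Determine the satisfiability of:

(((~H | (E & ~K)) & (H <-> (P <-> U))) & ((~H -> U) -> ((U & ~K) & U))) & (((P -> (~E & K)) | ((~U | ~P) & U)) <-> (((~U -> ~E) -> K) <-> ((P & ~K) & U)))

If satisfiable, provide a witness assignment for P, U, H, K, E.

P = True, U = True, H = True, K = False, E = True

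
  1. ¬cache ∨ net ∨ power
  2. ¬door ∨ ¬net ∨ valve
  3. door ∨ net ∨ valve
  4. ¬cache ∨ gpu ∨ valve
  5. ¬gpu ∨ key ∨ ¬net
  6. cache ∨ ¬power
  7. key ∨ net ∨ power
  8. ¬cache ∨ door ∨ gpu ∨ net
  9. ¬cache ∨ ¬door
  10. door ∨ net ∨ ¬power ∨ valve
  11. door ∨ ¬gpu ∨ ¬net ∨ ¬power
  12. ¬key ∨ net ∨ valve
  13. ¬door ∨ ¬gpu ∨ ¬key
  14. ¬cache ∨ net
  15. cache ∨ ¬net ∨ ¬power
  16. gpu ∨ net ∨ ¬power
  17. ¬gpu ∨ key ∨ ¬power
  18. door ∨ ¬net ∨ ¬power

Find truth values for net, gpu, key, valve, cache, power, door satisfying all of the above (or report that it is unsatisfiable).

net: True, gpu: False, key: False, valve: True, cache: True, power: False, door: False

Set net = True.
Set gpu = False.
Set key = False.
Set valve = True.
Set cache = True.
  then (¬cache ∨ ¬door) forces door = False.
  then (door ∨ ¬net ∨ ¬power) forces power = False.
All clauses satisfied.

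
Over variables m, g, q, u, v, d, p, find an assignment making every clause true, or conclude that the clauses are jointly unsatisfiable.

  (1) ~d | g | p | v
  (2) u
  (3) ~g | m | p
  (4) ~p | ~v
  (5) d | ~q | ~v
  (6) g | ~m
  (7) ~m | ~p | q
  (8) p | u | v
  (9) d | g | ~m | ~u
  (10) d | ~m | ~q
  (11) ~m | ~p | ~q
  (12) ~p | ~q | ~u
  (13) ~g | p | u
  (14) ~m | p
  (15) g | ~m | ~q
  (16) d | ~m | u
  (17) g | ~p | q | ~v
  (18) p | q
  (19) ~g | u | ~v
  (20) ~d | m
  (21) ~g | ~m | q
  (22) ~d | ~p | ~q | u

m = False; g = False; q = True; u = True; v = False; d = False; p = False

Unit clause (u) forces u = True.
Set m = False.
  then (~d | m) forces d = False.
Set g = False.
Set q = True.
  then (d | ~q | ~v) forces v = False.
  then (~p | ~q | ~u) forces p = False.
All clauses satisfied.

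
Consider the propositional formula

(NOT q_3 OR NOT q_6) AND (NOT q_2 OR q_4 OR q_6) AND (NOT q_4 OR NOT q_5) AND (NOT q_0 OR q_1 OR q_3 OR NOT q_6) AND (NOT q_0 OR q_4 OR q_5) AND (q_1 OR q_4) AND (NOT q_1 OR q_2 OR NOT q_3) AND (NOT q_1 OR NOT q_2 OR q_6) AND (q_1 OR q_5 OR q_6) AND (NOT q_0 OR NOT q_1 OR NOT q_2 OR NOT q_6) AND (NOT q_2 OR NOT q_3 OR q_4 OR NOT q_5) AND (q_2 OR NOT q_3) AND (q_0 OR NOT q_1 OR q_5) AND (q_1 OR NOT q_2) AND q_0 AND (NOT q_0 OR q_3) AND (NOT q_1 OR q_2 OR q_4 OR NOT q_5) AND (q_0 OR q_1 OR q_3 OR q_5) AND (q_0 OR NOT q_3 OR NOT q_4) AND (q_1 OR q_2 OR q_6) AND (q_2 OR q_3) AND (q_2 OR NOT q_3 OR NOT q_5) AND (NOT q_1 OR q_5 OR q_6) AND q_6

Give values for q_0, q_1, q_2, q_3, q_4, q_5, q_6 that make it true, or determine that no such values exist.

The formula is unsatisfiable.

Case q_0 = True:
  (NOT q_0 OR q_3) forces q_3 = True.
  (NOT q_3 OR NOT q_6) forces q_6 = False.
  Clause (q_6) is falsified — contradiction.
Case q_0 = False:
  Clause (q_0) is falsified — contradiction.
Both cases fail, so the formula is unsatisfiable.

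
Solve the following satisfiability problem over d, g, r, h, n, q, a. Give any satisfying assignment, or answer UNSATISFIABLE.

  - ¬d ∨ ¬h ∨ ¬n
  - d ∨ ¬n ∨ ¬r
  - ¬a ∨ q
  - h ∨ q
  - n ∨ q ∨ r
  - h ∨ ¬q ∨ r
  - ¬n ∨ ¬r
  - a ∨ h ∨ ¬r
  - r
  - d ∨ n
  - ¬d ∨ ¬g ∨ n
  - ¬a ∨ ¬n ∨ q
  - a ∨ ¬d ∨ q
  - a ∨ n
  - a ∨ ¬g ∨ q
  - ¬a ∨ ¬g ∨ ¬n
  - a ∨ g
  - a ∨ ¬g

d: True, g: False, r: True, h: True, n: False, q: True, a: True

Unit clause (r) forces r = True.
In (¬n ∨ ¬r) only ¬n is left, so n = False.
In (d ∨ n) only d is left, so d = True.
In (¬d ∨ ¬g ∨ n) only ¬g is left, so g = False.
In (a ∨ n) only a is left, so a = True.
In (¬a ∨ q) only q is left, so q = True.
Set h = True.
All clauses satisfied.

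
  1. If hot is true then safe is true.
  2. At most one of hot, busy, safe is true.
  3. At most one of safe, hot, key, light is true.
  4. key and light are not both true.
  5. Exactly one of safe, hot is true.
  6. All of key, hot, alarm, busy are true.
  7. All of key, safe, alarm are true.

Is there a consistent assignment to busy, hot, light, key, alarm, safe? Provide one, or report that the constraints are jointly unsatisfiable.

Case hot = True:
  (1) with hot=T forces safe = True.
  Constraint (2) is violated (hot=T, safe=T) — contradiction.
Case hot = False:
  Constraint (6) is violated (hot=F) — contradiction.
Both cases fail — unsatisfiable.

The formula is unsatisfiable.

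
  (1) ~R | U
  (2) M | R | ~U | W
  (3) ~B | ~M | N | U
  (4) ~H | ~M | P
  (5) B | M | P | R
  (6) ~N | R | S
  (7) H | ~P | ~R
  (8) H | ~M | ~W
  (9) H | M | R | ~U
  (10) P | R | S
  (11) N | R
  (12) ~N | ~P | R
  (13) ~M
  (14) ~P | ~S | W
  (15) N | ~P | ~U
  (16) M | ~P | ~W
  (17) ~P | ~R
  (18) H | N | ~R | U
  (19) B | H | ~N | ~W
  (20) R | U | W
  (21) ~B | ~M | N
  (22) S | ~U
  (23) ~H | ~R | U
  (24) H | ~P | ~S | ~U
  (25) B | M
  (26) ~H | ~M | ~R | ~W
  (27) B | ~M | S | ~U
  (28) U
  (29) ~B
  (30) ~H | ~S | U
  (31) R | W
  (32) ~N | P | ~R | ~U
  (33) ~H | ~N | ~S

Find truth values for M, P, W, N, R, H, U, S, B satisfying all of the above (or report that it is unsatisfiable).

Case M = True:
  Clause (~M) is falsified — contradiction.
Case M = False:
  (B | M) forces B = True.
  Clause (~B) is falsified — contradiction.
Both cases fail, so the formula is unsatisfiable.

Unsatisfiable — no assignment works.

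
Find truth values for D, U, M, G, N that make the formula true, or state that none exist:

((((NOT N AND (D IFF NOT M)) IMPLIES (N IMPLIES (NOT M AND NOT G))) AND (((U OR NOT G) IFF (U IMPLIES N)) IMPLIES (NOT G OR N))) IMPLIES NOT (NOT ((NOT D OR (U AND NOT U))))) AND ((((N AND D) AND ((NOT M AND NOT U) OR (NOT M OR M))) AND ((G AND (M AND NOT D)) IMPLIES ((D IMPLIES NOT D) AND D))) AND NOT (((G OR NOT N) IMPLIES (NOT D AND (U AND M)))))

No satisfying assignment exists.

Case N = True: the formula simplifies to NOT (NOT ((NOT D OR (U AND NOT U)))) AND (((D AND ((NOT M AND NOT U) OR (NOT M OR M))) AND ((G AND (M AND NOT D)) IMPLIES ((D IMPLIES NOT D) AND D))) AND NOT ((G IMPLIES (NOT D AND (U AND M))))).
  D = True: simplifies to NOT (NOT ((U AND NOT U))) AND (((NOT M AND NOT U) OR (NOT M OR M)) AND NOT (NOT G)).
    U = True: the conjunct NOT (NOT ((U AND NOT U))) becomes NOT (NOT False) = False.
    U = False: the conjunct NOT (NOT ((U AND NOT U))) becomes NOT (NOT False) = False.
  D = False: the conjunct D is False.
Case N = False: the conjunct N is False.
Both cases fail — unsatisfiable.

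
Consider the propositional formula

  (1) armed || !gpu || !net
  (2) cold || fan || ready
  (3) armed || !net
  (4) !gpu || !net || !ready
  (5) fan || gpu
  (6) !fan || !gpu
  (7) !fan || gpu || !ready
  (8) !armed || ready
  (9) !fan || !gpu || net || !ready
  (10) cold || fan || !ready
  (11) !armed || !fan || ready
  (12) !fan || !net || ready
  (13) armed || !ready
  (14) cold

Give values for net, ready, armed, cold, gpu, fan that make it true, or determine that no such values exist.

Unit clause (cold) forces cold = True.
Try net = True:
  (armed || !net) forces armed = True.
  (!armed || ready) forces ready = True.
  (!gpu || !net || !ready) forces gpu = False.
  (fan || gpu) forces fan = True.
  clause (!fan || gpu || !ready) is falsified — backtrack.
So net = False.
Set ready = True.
  then (armed || !ready) forces armed = True.
Set gpu = True.
  then (!fan || !gpu) forces fan = False.
All clauses satisfied.

net: False, ready: True, armed: True, cold: True, gpu: True, fan: False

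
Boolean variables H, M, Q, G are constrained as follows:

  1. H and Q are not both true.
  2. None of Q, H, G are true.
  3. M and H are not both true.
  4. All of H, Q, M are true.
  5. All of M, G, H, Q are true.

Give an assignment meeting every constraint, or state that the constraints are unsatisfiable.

Case H = True:
  Constraint (2) is violated (H=T) — contradiction.
Case H = False:
  Constraint (4) is violated (H=F) — contradiction.
Both cases fail — unsatisfiable.

The formula is unsatisfiable.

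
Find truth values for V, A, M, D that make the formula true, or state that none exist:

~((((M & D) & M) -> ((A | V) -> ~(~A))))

V=T, A=F, M=T, D=T

  ~((((M & D) & M) -> ((A | V) -> ~(~A)))) = True
    ((M & D) & M) -> ((A | V) -> ~(~A)) = False
      (M & D) & M = True
        M & D = True
      (A | V) -> ~(~A) = False
        A | V = True
        ~(~A) = False
          ~A = True
The formula evaluates to True.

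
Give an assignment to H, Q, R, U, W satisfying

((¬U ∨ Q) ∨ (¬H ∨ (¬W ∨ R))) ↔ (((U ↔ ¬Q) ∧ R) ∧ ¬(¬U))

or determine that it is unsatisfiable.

H = False, Q = False, R = True, U = True, W = False

  ((¬U ∨ Q) ∨ (¬H ∨ (¬W ∨ R))) ↔ (((U ↔ ¬Q) ∧ R) ∧ ¬(¬U)) = True
    (¬U ∨ Q) ∨ (¬H ∨ (¬W ∨ R)) = True
      ¬U ∨ Q = False
        ¬U = False
      ¬H ∨ (¬W ∨ R) = True
        ¬H = True
        ¬W ∨ R = True
          ¬W = True
    ((U ↔ ¬Q) ∧ R) ∧ ¬(¬U) = True
      (U ↔ ¬Q) ∧ R = True
        U ↔ ¬Q = True
          ¬Q = True
      ¬(¬U) = True
        ¬U = False
The formula evaluates to True.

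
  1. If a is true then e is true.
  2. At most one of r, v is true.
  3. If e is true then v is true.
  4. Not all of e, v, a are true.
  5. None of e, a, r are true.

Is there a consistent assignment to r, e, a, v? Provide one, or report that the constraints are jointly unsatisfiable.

r=F; e=F; a=F; v=T

  (1) a=F ⇒ e: vacuous ✓
  (2) {r, v}: 1 true — at most one ✓
  (3) e=F ⇒ v: vacuous ✓
  (4) {e, v, a}: 1/3 true — not all ✓
  (5) {e, a, r}: 0 true — none ✓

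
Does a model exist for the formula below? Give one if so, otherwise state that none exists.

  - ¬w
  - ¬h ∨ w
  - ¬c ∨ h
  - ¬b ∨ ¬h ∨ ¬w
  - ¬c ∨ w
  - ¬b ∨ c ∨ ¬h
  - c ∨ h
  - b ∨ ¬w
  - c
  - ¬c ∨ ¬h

Case c = True:
  (¬w) forces w = False.
  Clause (¬c ∨ w) is falsified — contradiction.
Case c = False:
  Clause (c) is falsified — contradiction.
Both cases fail, so the formula is unsatisfiable.

Unsatisfiable — no assignment works.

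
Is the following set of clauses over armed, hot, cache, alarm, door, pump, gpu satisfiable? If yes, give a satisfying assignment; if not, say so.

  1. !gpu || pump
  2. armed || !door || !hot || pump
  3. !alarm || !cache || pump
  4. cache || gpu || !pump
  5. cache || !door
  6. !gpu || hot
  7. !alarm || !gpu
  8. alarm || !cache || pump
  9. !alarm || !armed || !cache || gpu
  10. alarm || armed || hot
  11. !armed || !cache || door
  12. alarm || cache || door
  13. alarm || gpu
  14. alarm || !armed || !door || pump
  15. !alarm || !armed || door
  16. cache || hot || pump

armed = False; hot = False; cache = True; alarm = True; door = False; pump = True; gpu = False

Set armed = False.
Set hot = False.
  then (!gpu || hot) forces gpu = False.
  then (alarm || armed || hot) forces alarm = True.
Try cache = False:
  (cache || gpu || !pump) forces pump = False.
  clause (cache || hot || pump) is falsified — backtrack.
So cache = True.
  then (!alarm || !cache || pump) forces pump = True.
Set door = False.
All clauses satisfied.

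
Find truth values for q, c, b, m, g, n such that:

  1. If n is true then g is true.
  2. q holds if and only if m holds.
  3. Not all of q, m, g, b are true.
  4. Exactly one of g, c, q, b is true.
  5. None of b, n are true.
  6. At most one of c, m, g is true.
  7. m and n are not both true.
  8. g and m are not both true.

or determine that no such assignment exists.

q = False, c = True, b = False, m = False, g = False, n = False

  (1) n=F ⇒ g: vacuous ✓
  (2) q=F, m=F — same ✓
  (3) {q, m, g, b}: 0/4 true — not all ✓
  (4) {g, c, q, b}: 1 true — exactly one ✓
  (5) {b, n}: 0 true — none ✓
  (6) {c, m, g}: 1 true — at most one ✓
  (7) m=F, n=F — not both ✓
  (8) g=F, m=F — not both ✓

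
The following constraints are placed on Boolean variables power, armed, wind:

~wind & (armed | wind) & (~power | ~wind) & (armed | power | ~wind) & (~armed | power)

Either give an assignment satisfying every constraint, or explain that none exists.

power=T, armed=T, wind=F

Unit clause (~wind) forces wind = False.
In (armed | wind) only armed is left, so armed = True.
In (~armed | power) only power is left, so power = True.
Check each clause:
  (~wind): ~wind holds.
  (armed | wind): armed holds.
  (~power | ~wind): ~wind holds.
  (armed | power | ~wind): armed holds.
  (~armed | power): power holds.
All clauses satisfied.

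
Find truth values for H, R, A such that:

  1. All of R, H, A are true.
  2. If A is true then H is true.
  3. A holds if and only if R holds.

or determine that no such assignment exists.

H = True; R = True; A = True

  (1) {R, H, A}: all 3 true ✓
  (2) A=T ⇒ H: T ✓
  (3) A=T, R=T — same ✓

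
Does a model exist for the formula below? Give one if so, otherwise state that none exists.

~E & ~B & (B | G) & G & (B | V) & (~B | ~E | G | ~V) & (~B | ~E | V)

G=T, B=F, V=T, E=F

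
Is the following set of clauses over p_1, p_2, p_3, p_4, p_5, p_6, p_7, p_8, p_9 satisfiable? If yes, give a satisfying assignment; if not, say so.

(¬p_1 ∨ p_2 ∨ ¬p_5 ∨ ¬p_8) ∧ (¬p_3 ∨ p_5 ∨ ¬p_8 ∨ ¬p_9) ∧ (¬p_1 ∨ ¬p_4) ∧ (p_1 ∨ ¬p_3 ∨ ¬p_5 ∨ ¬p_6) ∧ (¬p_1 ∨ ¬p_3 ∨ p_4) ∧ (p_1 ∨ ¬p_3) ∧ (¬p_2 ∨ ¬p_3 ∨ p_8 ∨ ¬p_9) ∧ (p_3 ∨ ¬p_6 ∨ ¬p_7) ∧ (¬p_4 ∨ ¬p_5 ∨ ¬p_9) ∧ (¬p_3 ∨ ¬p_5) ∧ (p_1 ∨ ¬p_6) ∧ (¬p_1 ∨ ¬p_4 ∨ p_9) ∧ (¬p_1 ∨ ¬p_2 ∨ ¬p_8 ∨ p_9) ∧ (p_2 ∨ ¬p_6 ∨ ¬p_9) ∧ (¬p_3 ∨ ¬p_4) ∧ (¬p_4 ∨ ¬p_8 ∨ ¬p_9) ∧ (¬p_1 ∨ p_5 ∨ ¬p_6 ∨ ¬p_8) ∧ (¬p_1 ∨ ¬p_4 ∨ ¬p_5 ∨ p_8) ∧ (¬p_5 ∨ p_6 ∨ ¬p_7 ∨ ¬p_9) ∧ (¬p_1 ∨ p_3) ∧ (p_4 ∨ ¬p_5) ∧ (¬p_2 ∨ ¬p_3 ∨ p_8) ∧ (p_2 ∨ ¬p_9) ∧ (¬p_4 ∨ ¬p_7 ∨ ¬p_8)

p_1 = False, p_2 = False, p_3 = False, p_4 = True, p_5 = True, p_6 = False, p_7 = True, p_8 = False, p_9 = False

Set p_1 = False.
  then (p_1 ∨ ¬p_3) forces p_3 = False.
  then (p_1 ∨ ¬p_6) forces p_6 = False.
Set p_2 = False.
  then (p_2 ∨ ¬p_9) forces p_9 = False.
Set p_4 = True.
Set p_5 = True.
Set p_7 = True.
  then (¬p_4 ∨ ¬p_7 ∨ ¬p_8) forces p_8 = False.
All clauses satisfied.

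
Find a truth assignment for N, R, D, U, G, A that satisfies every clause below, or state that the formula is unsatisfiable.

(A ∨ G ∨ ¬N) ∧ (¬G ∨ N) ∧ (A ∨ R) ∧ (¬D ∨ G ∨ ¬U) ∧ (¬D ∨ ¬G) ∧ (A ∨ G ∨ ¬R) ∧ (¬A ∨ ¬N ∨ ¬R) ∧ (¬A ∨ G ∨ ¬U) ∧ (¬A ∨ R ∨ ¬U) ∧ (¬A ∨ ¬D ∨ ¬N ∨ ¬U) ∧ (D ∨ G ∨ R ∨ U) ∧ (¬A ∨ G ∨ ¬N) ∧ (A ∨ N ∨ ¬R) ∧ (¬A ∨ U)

N=T; R=T; D=F; U=T; G=T; A=F

Set N = True.
Try R = False:
  (A ∨ R) forces A = True.
  (¬A ∨ R ∨ ¬U) forces U = False.
  clause (¬A ∨ U) is falsified — backtrack.
So R = True.
  then (¬A ∨ ¬N ∨ ¬R) forces A = False.
  then (A ∨ G ∨ ¬N) forces G = True.
  then (¬D ∨ ¬G) forces D = False.
Set U = True.
All clauses satisfied.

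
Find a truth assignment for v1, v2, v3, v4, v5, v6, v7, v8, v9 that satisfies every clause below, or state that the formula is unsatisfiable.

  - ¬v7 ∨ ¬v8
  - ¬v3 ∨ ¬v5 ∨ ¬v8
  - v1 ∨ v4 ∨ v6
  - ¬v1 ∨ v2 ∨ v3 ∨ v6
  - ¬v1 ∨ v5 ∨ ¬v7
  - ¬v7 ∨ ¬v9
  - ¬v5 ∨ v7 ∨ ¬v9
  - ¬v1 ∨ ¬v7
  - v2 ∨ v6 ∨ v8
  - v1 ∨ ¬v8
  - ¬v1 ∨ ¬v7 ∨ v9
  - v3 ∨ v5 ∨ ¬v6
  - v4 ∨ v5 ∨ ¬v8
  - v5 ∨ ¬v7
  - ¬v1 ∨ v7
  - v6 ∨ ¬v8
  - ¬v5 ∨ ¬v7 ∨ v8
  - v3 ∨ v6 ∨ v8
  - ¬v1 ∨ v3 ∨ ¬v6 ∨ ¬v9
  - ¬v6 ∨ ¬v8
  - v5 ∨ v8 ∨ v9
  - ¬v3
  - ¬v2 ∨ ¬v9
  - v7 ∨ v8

Unsatisfiable

Case v1 = True:
  (¬v1 ∨ ¬v7) forces v7 = False.
  Clause (¬v1 ∨ v7) is falsified — contradiction.
Case v1 = False:
  (v1 ∨ ¬v8) forces v8 = False.
  (¬v3) forces v3 = False.
  (v3 ∨ v6 ∨ v8) forces v6 = True.
  (v3 ∨ v5 ∨ ¬v6) forces v5 = True.
  (¬v5 ∨ ¬v7 ∨ v8) forces v7 = False.
  Clause (v7 ∨ v8) is falsified — contradiction.
Both cases fail, so the formula is unsatisfiable.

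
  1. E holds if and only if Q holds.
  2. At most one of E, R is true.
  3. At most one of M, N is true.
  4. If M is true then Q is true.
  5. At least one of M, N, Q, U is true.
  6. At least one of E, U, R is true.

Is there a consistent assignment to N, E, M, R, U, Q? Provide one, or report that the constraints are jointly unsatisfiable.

N: False; E: True; M: True; R: False; U: True; Q: True

  (1) E=T, Q=T — same ✓
  (2) {E, R}: 1 true — at most one ✓
  (3) {M, N}: 1 true — at most one ✓
  (4) M=T ⇒ Q: T ✓
  (5) {M, N, Q, U}: 3 true — at least one ✓
  (6) {E, U, R}: 2 true — at least one ✓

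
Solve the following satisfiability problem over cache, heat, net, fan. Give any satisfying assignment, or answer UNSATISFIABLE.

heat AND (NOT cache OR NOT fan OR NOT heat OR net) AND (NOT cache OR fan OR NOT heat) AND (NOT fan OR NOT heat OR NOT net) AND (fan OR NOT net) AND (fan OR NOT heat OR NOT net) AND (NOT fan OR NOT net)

Unit clause (heat) forces heat = True.
Try cache = True:
  (NOT cache OR fan OR NOT heat) forces fan = True.
  (NOT cache OR NOT fan OR NOT heat OR net) forces net = True.
  clause (NOT fan OR NOT heat OR NOT net) is falsified — backtrack.
So cache = False.
Try net = True:
  (NOT fan OR NOT heat OR NOT net) forces fan = False.
  clause (fan OR NOT net) is falsified — backtrack.
So net = False.
Set fan = False.
Check each clause:
  (heat): heat holds.
  (NOT cache OR NOT fan OR NOT heat OR net): NOT cache holds.
  (NOT cache OR fan OR NOT heat): NOT cache holds.
  (NOT fan OR NOT heat OR NOT net): NOT fan holds.
  (fan OR NOT net): NOT net holds.
  (fan OR NOT heat OR NOT net): NOT net holds.
  (NOT fan OR NOT net): NOT fan holds.
All clauses satisfied.

cache=F; heat=T; net=F; fan=F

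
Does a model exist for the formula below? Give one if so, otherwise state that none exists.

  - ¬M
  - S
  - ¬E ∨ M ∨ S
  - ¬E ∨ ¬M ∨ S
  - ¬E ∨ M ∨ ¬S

Unit clause (¬M) forces M = False.
Unit clause (S) forces S = True.
In (¬E ∨ M ∨ ¬S) only ¬E is left, so E = False.
Check each clause:
  (¬M): ¬M holds.
  (S): S holds.
  (¬E ∨ M ∨ S): ¬E holds.
  (¬E ∨ ¬M ∨ S): ¬E holds.
  (¬E ∨ M ∨ ¬S): ¬E holds.
All clauses satisfied.

S = True, M = False, E = False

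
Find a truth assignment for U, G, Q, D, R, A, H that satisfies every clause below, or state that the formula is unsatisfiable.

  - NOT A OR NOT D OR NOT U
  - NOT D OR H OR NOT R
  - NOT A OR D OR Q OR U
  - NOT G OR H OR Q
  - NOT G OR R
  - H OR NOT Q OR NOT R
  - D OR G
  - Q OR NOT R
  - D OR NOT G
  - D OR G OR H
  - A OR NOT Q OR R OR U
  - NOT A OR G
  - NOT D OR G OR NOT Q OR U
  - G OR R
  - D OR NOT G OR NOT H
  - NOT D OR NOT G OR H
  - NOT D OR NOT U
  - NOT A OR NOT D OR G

U: False, G: True, Q: True, D: True, R: True, A: False, H: True

Set U = False.
Try G = False:
  (D OR G) forces D = True.
  (NOT A OR G) forces A = False.
  (NOT D OR G OR NOT Q OR U) forces Q = False.
  (Q OR NOT R) forces R = False.
  clause (G OR R) is falsified — backtrack.
So G = True.
  then (NOT G OR R) forces R = True.
  then (Q OR NOT R) forces Q = True.
  then (D OR NOT G) forces D = True.
  then (NOT D OR NOT G OR H) forces H = True.
Set A = False.
All clauses satisfied.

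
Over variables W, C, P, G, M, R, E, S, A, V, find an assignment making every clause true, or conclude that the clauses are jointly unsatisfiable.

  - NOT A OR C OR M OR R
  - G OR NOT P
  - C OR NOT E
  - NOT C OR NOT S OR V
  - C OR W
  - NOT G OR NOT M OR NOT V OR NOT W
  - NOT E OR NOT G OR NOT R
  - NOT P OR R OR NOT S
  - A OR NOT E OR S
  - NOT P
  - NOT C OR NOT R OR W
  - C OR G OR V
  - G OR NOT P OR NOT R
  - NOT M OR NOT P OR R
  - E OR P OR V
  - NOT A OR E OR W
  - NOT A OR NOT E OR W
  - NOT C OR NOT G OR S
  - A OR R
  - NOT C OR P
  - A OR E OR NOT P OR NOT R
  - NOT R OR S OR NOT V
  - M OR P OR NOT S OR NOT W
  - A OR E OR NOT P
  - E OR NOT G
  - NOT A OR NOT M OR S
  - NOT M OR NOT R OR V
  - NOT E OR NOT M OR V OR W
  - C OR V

Unit clause (NOT P) forces P = False.
In (NOT C OR P) only NOT C is left, so C = False.
In (C OR V) only V is left, so V = True.
In (C OR NOT E) only NOT E is left, so E = False.
In (C OR W) only W is left, so W = True.
In (E OR NOT G) only NOT G is left, so G = False.
Set M = True.
Set R = True.
  then (NOT R OR S OR NOT V) forces S = True.
Set A = False.
All clauses satisfied.

W: True; C: False; P: False; G: False; M: True; R: True; E: False; S: True; A: False; V: True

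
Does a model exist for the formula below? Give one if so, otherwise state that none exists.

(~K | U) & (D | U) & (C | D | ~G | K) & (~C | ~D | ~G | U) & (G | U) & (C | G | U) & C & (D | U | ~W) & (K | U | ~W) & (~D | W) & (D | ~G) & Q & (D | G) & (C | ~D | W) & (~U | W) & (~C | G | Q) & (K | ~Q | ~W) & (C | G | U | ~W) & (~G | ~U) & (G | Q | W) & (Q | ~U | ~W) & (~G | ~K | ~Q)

U: True; D: True; C: True; Q: True; G: False; K: True; W: True

Unit clause (C) forces C = True.
Unit clause (Q) forces Q = True.
Try U = False:
  (~K | U) forces K = False.
  (D | U) forces D = True.
  (~C | ~D | ~G | U) forces G = False.
  clause (G | U) is falsified — backtrack.
So U = True.
  then (~U | W) forces W = True.
  then (K | ~Q | ~W) forces K = True.
  then (~G | ~U) forces G = False.
  then (D | G) forces D = True.
All clauses satisfied.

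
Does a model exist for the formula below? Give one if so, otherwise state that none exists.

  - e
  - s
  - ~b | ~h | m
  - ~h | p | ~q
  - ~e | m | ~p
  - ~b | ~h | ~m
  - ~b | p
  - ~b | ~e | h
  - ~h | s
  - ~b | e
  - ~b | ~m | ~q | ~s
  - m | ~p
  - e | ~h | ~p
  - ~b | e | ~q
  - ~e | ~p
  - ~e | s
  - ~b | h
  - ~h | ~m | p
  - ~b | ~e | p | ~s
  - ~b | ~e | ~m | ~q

p = False, s = True, e = True, h = False, m = False, q = False, b = False

Unit clause (e) forces e = True.
Unit clause (s) forces s = True.
In (~e | ~p) only ~p is left, so p = False.
In (~b | ~e | p | ~s) only ~b is left, so b = False.
Set h = False.
Set m = False.
Set q = False.
All clauses satisfied.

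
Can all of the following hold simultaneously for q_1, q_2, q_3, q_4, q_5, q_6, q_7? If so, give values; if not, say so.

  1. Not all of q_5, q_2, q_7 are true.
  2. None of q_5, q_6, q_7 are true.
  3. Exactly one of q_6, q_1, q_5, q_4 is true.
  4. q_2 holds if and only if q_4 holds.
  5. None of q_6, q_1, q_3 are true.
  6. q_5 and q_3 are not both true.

q_1 = False, q_2 = True, q_3 = False, q_4 = True, q_5 = False, q_6 = False, q_7 = False

  (1) {q_5, q_2, q_7}: 1/3 true — not all ✓
  (2) {q_5, q_6, q_7}: 0 true — none ✓
  (3) {q_6, q_1, q_5, q_4}: 1 true — exactly one ✓
  (4) q_2=T, q_4=T — same ✓
  (5) {q_6, q_1, q_3}: 0 true — none ✓
  (6) q_5=F, q_3=F — not both ✓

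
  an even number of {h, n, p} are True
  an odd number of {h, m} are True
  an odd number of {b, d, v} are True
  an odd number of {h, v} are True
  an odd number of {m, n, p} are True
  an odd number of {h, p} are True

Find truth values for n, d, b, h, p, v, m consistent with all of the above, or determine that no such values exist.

n = True, d = True, b = True, h = False, p = True, v = True, m = True

{h, n, p}: 2 true → even ✓
{h, m}: 1 true → odd ✓
{b, d, v}: 3 true → odd ✓
{h, v}: 1 true → odd ✓
{m, n, p}: 3 true → odd ✓
{h, p}: 1 true → odd ✓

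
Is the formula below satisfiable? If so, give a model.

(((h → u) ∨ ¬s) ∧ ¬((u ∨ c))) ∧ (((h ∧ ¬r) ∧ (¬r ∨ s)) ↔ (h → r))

Unsatisfiable — no assignment works.

The conjunct ((h ∧ ¬r) ∧ (¬r ∨ s)) ↔ (h → r) is unsatisfiable on its own:
  h=F, s=F, r=F: evaluates to False.
  h=F, s=F, r=T: evaluates to False.
  h=F, s=T, r=F: evaluates to False.
  h=F, s=T, r=T: evaluates to False.
  h=T, s=F, r=F: evaluates to False.
  h=T, s=F, r=T: evaluates to False.
  h=T, s=T, r=F: evaluates to False.
  h=T, s=T, r=T: evaluates to False.
So the whole conjunction is unsatisfiable.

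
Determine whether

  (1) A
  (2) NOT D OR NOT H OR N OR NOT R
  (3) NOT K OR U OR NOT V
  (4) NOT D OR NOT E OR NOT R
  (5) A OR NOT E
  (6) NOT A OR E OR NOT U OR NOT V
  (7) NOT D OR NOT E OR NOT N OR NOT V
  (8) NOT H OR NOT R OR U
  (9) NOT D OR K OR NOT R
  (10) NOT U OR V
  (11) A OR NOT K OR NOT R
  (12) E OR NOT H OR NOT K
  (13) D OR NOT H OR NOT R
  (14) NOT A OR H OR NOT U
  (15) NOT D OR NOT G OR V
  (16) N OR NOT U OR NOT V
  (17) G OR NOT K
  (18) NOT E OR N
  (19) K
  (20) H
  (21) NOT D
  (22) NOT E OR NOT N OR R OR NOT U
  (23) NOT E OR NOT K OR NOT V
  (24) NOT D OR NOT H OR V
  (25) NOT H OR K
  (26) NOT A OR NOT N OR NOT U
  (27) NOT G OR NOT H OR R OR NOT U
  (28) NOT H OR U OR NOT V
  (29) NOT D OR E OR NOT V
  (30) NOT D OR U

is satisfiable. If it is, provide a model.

Unit clause (A) forces A = True.
Unit clause (K) forces K = True.
Unit clause (H) forces H = True.
Unit clause (NOT D) forces D = False.
In (E OR NOT H OR NOT K) only E is left, so E = True.
In (D OR NOT H OR NOT R) only NOT R is left, so R = False.
In (G OR NOT K) only G is left, so G = True.
In (NOT E OR N) only N is left, so N = True.
In (NOT E OR NOT N OR R OR NOT U) only NOT U is left, so U = False.
In (NOT E OR NOT K OR NOT V) only NOT V is left, so V = False.
All clauses satisfied.

U=F, K=T, V=F, H=T, R=F, G=T, A=T, N=T, D=F, E=T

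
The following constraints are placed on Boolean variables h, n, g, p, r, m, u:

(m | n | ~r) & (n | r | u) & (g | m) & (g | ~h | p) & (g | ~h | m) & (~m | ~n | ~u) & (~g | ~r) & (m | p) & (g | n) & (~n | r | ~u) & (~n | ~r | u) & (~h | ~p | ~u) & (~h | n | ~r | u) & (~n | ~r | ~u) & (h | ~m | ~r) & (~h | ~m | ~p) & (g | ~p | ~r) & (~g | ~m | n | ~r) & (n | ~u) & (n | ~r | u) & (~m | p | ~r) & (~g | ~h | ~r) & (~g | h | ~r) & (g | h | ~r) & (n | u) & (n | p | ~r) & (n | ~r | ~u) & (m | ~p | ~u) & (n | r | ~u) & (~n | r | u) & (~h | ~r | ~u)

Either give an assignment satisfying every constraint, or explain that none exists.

Unsatisfiable

Case u = True:
  (n | ~u) forces n = True.
  (~m | ~n | ~u) forces m = False.
  (g | m) forces g = True.
  (~g | ~r) forces r = False.
  Clause (~n | r | ~u) is falsified — contradiction.
Case u = False:
  (n | u) forces n = True.
  (~n | ~r | u) forces r = False.
  Clause (~n | r | u) is falsified — contradiction.
Both cases fail, so the formula is unsatisfiable.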